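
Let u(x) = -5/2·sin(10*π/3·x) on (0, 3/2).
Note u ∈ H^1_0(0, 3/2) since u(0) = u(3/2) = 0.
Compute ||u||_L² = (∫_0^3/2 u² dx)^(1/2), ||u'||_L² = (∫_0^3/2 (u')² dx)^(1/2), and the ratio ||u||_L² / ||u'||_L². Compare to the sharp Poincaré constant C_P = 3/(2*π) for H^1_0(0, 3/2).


||u||_L² / ||u'||_L² = 3/(10*π) < C_P = 3/(2*π).

u(x) = -5/2·sin(10*π/3·x), so u'(x) = -25*π*cos(10*π*x/3)/3.
Writing u(x) = A·sin(kπx/L) with A = -5/2 and k = 5, use ∫_0^L sin²(kπx/L) dx = L/2 and ∫_0^L cos²(kπx/L) dx = L/2.
u² = 25/4·sin²(10*π/3·x) and (u')² = 625*π^2/9·cos²(10*π/3·x), and each of sin², cos² integrates to L/2 = 3/4 over (0, 3/2).
∫_0^3/2 u² dx = 75/16, so ||u||_L² = 5*sqrt(3)/4.
∫_0^3/2 (u')² dx = 625*π^2/12, so ||u'||_L² = 25*sqrt(3)*π/6.
Ratio ||u||_L² / ||u'||_L² = 3/(10*π).
Sharp Poincaré constant on H^1_0(0, 3/2) is C_P = L/π = 3/(2*π), achieved by sin(2*π/3·x).
This is the k = 5 harmonic; the ratio L/(kπ) is strictly less than C_P = L/π, consistent with the sharp inequality ||u||_L² ≤ C_P ||u'||_L².


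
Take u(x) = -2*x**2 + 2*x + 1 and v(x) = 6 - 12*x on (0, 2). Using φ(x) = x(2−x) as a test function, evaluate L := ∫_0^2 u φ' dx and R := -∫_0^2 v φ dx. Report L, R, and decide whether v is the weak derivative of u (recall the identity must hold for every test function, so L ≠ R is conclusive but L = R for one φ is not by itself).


LHS = 8/3, RHS = 8. No, v is not the weak derivative of u.

u(x) = -2*x**2 + 2*x + 1, classical derivative u'(x) = 2 - 4*x.
φ(x) = x(2−x), so φ'(x) = 2 - 2*x.
Note φ(0) = φ(2) = 0, so the boundary term u·φ vanishes.
LHS = ∫_0^2 u(x) φ'(x) dx = ∫_0^2 (4*x^3 - 8*x^2 + 2*x + 2) dx. Term by term:
  ∫_0^2 4*x^3 dx = 16;  ∫_0^2 -8*x^2 dx = -64/3;  ∫_0^2 2*x dx = 4;
  ∫_0^2 2 dx = 4.
Sum: 16 − 64/3 + 4 + 4 = 8/3.
So LHS = 8/3.
∫_0^2 v(x) φ(x) dx = ∫_0^2 (12*x^3 - 30*x^2 + 12*x) dx. Term by term:
  ∫_0^2 12*x^3 dx = 48;  ∫_0^2 -30*x^2 dx = -80;  ∫_0^2 12*x dx = 24.
Sum: 48 − 80 + 24 = -8.
So RHS = -∫_0^2 v(x) φ(x) dx = 8.
LHS − RHS = -16/3 ≠ 0, so the identity fails.
(For a valid weak derivative the identity must hold for EVERY test function, in particular this one. The failure shows v is NOT the weak derivative of u.)
Correct weak derivative would be u'(x) = 2 - 4*x.


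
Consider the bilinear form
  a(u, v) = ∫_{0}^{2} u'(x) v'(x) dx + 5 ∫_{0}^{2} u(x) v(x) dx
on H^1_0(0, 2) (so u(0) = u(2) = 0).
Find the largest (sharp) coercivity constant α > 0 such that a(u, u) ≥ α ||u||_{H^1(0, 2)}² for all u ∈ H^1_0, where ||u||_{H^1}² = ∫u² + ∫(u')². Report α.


α = 1

Coercivity of a(·,·) on H^1_0(0, 2) means a(u, u) ≥ α ||u||_{H^1}² for every u ∈ H^1_0.
The interval has length L = 2, and Poincaré/coercivity depend only on L. Here a(u, u) = ∫(u')² + (5)·∫u².
Here c = 5 ≥ 1, so a(u,u) = ∫(u')² + c∫u² ≥ ∫(u')² + ∫u² = ||u||_{H^1}², i.e. α = 1 works. No larger α is possible: a(u,u) ≥ α||u||_{H^1}² means (1−α)∫(u')² ≥ (α−c)∫u², and for the modes u_n = sin(nπ(x−x₀)/L) (x₀ the left endpoint) one has ∫u_n²/∫(u_n')² = (L/(nπ))² → 0, so a(u_n,u_n)/||u_n||_{H^1}² → 1. Hence the optimal constant is α = 1.
Therefore α = 1.


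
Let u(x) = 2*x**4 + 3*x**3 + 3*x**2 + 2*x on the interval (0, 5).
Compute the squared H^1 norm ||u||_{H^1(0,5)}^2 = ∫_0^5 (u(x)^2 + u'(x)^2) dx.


||u||_{H^1}^2 = 377539945/126

The H^1 norm (squared) on an interval (0, L) is
  ||u||_{H^1}^2 = ∫_0^L u(x)^2 dx + ∫_0^L u'(x)^2 dx.
Compute u'(x) = 8*x**3 + 9*x**2 + 6*x + 2.
Then u(x)^2 = 4*x**8 + 12*x**7 + 21*x**6 + 26*x**5 + 21*x**4 + 12*x**3 + 4*x**2 and u'(x)^2 = 64*x**6 + 144*x**5 + 177*x**4 + 140*x**3 + 72*x**2 + 24*x + 4.
Integrate each monomial from 0 to 5 using ∫_0^5 c·x^n dx = c·5^(n+1)/(n+1):
  ∫_0^5 u(x)^2 dx = ∫_0^5 (4*x^8 + 12*x^7 + 21*x^6 + 26*x^5 + 21*x^4 + 12*x^3 + 4*x^2) dx. Term by term:
    ∫_0^5 4*x^8 dx = 7812500/9;  ∫_0^5 12*x^7 dx = 1171875/2;  ∫_0^5 21*x^6 dx = 234375;
    ∫_0^5 26*x^5 dx = 203125/3;  ∫_0^5 21*x^4 dx = 13125;  ∫_0^5 12*x^3 dx = 1875;
    ∫_0^5 4*x^2 dx = 500/3.
  Sum: 7812500/9 + 1171875/2 + 234375 + 203125/3 + 13125 + 1875 + 500/3 = 31882375/18.
  ∫_0^5 u'(x)^2 dx = ∫_0^5 (64*x^6 + 144*x^5 + 177*x^4 + 140*x^3 + 72*x^2 + 24*x + 4) dx. Term by term:
    ∫_0^5 64*x^6 dx = 5000000/7;  ∫_0^5 144*x^5 dx = 375000;  ∫_0^5 177*x^4 dx = 110625;
    ∫_0^5 140*x^3 dx = 21875;  ∫_0^5 72*x^2 dx = 3000;  ∫_0^5 24*x dx = 300;
    ∫_0^5 4 dx = 20.
  Sum: 5000000/7 + 375000 + 110625 + 21875 + 3000 + 300 + 20 = 8575740/7.
Adding: ||u||_{H^1}^2 = 31882375/18 + 8575740/7 = 377539945/126.


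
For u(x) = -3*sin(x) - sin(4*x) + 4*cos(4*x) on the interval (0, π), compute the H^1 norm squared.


||u||_{H^1(0,π)}^2 = 272/5 + 307*π/2

u'(x) = -16*sin(4*x) - 3*cos(x) - 4*cos(4*x).
Expand u² and (u')² and integrate term by term on (0, π), using: for integers n ≥ 1, ∫_0^π sin²(nx) dx = ∫_0^π cos²(nx) dx = π/2; for n ≠ n', ∫_0^π sin(nx)sin(n'x) dx = ∫_0^π cos(nx)cos(n'x) dx = 0; and by product-to-sum, ∫_0^π sin(nx)cos(n'x) dx = ½∫_0^π [sin((n+n')x) + sin((n−n')x)] dx, which is 0 when n+n' is even and 2n/(n²−n'²) when n+n' is odd (it need not vanish on (0, π)).
  u² squared terms: (-1)²·∫sin(4x)² dx = 1·π/2 = π/2;  (-3)²·∫sin(x)² dx = 9·π/2 = 9*π/2;  (4)²·∫cos(4x)² dx = 16·π/2 = 8*π.
  u² cross terms: 2·(-1)·(-3)·∫sin(4x)·sin(x) dx = 6·(0) = 0;  2·(-1)·(4)·∫sin(4x)·cos(4x) dx = -8·(0) = 0;  2·(-3)·(4)·∫sin(x)·cos(4x) dx = -24·(-2/15) = 16/5.
  So ∫_0^π u² dx = π/2 + 9*π/2 + 8*π + 0 + 0 + 16/5 = 16/5 + 13*π.
  (u')² squared terms: (-16)²·∫sin(4x)² dx = 256·π/2 = 128*π;  (-4)²·∫cos(4x)² dx = 16·π/2 = 8*π;  (-3)²·∫cos(x)² dx = 9·π/2 = 9*π/2.
  (u')² cross terms: 2·(-16)·(-4)·∫sin(4x)·cos(4x) dx = 128·(0) = 0;  2·(-16)·(-3)·∫sin(4x)·cos(x) dx = 96·(8/15) = 256/5;  2·(-4)·(-3)·∫cos(4x)·cos(x) dx = 24·(0) = 0.
  So ∫_0^π (u')² dx = 128*π + 8*π + 9*π/2 + 0 + 256/5 + 0 = 256/5 + 281*π/2.
||u||_{H^1}^2 = (16/5 + 13*π) + (256/5 + 281*π/2) = 272/5 + 307*π/2.


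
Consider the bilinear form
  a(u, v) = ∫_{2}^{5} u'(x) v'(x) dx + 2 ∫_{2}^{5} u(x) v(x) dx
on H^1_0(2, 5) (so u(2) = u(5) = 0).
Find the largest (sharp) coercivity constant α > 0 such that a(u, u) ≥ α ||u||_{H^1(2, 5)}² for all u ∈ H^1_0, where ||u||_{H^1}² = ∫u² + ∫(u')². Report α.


α = 1

Coercivity of a(·,·) on H^1_0(2, 5) means a(u, u) ≥ α ||u||_{H^1}² for every u ∈ H^1_0.
The interval has length L = 3, and Poincaré/coercivity depend only on L. Here a(u, u) = ∫(u')² + (2)·∫u².
Here c = 2 ≥ 1, so a(u,u) = ∫(u')² + c∫u² ≥ ∫(u')² + ∫u² = ||u||_{H^1}², i.e. α = 1 works. No larger α is possible: a(u,u) ≥ α||u||_{H^1}² means (1−α)∫(u')² ≥ (α−c)∫u², and for the modes u_n = sin(nπ(x−x₀)/L) (x₀ the left endpoint) one has ∫u_n²/∫(u_n')² = (L/(nπ))² → 0, so a(u_n,u_n)/||u_n||_{H^1}² → 1. Hence the optimal constant is α = 1.
Therefore α = 1.


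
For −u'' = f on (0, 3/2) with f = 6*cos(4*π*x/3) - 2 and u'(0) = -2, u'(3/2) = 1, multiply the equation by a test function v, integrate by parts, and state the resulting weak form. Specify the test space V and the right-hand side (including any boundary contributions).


V = H^1(0, 3/2) (v unrestricted at boundary; u is determined up to an additive constant); weak form: ∫_0^3/2 u'v' dx = ∫_0^3/2 (6*cos(4*π*x/3) - 2) v dx + v(3/2) + 2·v(0) for all v ∈ V.

Multiply both sides by a test function v and integrate from 0 to 3/2:
  ∫_0^3/2 −u''(x) v(x) dx = ∫_0^3/2 f(x) v(x) dx.
Integrate the LHS by parts once:
  ∫_0^3/2 −u'' v dx = −[u'(x) v(x)]_0^3/2 + ∫_0^3/2 u'(x) v'(x) dx.
Thus ∫_0^3/2 u'(x) v'(x) dx = ∫_0^3/2 f(x) v(x) dx + [u'(x) v(x)]_0^3/2.
Choose V so that boundary terms are either known or forced to vanish.
u has inhomogeneous Neumann u'(0) = -2, u'(3/2) = 1. [u' v]_0^3/2 = (1)·v(3/2) − (-2)·v(0) = v(3/2) + 2·v(0). Take V = H^1(0, 3/2); boundary term becomes part of RHS.
Weak formulation: find u (satisfying any essential BC) such that ∫_0^3/2 u'(x) v'(x) dx = ∫_0^3/2 f v dx + v(3/2) + 2·v(0) for all v ∈ V (Neumann data are natural BCs: they enter the RHS as boundary terms).
Substituting f(x) = 6*cos(4*π*x/3) - 2, the right-hand side is ∫_0^3/2 (6*cos(4*π*x/3) - 2) v dx + v(3/2) + 2·v(0).
Compatibility check (pure Neumann): taking v ≡ 1 ∈ V gives 0 = ∫_0^3/2 f dx + (1) − (-2), i.e. ∫_0^3/2 f dx must equal u'(0) − u'(3/2) = -3. Indeed ∫_0^3/2 (6*cos(4*π*x/3) - 2) dx = -3, so the data are compatible. The solution is then unique only up to an additive constant (fix it e.g. by requiring ∫_0^3/2 u dx = 0).


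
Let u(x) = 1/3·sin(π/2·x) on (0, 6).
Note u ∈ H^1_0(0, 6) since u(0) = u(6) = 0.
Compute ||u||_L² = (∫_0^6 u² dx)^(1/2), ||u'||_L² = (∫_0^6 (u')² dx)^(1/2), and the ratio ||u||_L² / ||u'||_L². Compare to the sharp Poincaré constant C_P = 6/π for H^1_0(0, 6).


||u||_L² / ||u'||_L² = 2/π < C_P = 6/π.

u(x) = 1/3·sin(π/2·x), so u'(x) = π*cos(π*x/2)/6.
Writing u(x) = A·sin(kπx/L) with A = 1/3 and k = 3, use ∫_0^L sin²(kπx/L) dx = L/2 and ∫_0^L cos²(kπx/L) dx = L/2.
u² = 1/9·sin²(π/2·x) and (u')² = π^2/36·cos²(π/2·x), and each of sin², cos² integrates to L/2 = 3 over (0, 6).
∫_0^6 u² dx = 1/3, so ||u||_L² = sqrt(3)/3.
∫_0^6 (u')² dx = π^2/12, so ||u'||_L² = sqrt(3)*π/6.
Ratio ||u||_L² / ||u'||_L² = 2/π.
Sharp Poincaré constant on H^1_0(0, 6) is C_P = L/π = 6/π, achieved by sin(π/6·x).
This is the k = 3 harmonic; the ratio L/(kπ) is strictly less than C_P = L/π, consistent with the sharp inequality ||u||_L² ≤ C_P ||u'||_L².


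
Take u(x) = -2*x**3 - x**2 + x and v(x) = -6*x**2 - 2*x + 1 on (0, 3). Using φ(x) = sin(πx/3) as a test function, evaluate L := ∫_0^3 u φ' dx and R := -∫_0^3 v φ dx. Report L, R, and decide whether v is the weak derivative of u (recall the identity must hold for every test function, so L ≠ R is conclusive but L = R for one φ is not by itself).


LHS = -648/π^3 + 174/π, RHS = -648/π^3 + 174/π. Yes, v = u' weakly.

u(x) = -2*x**3 - x**2 + x, classical derivative u'(x) = -6*x**2 - 2*x + 1.
φ(x) = sin(πx/3), so φ'(x) = π*cos(π*x/3)/3.
Note φ(0) = φ(3) = 0, so the boundary term u·φ vanishes.
LHS = ∫_0^3 u(x) φ'(x) dx = ∫_0^3 (-2*π*x^3*cos(π*x/3)/3 - π*x^2*cos(π*x/3)/3 + π*x*cos(π*x/3)/3) dx. Term by term:
  ∫_0^3 -2*π*x^3*cos(π*x/3)/3 dx = -648/π^3 + 162/π;  ∫_0^3 -π*x^2*cos(π*x/3)/3 dx = 18/π;  ∫_0^3 π*x*cos(π*x/3)/3 dx = -6/π.
Sum: -648/π^3 + 162/π + 18/π − 6/π = -648/π^3 + 174/π.
So LHS = -648/π^3 + 174/π.
∫_0^3 v(x) φ(x) dx = ∫_0^3 (-6*x^2*sin(π*x/3) - 2*x*sin(π*x/3) + sin(π*x/3)) dx. Term by term:
  ∫_0^3 -6*x^2*sin(π*x/3) dx = -162/π + 648/π^3;  ∫_0^3 -2*x*sin(π*x/3) dx = -18/π;  ∫_0^3 sin(π*x/3) dx = 6/π.
Sum: -162/π + 648/π^3 − 18/π + 6/π = -174/π + 648/π^3.
So RHS = -∫_0^3 v(x) φ(x) dx = -648/π^3 + 174/π.
LHS = RHS, so the identity holds for this test φ.
Moreover u is smooth here and v(x) = u'(x) = -6*x**2 - 2*x + 1 pointwise, so the identity holds for every test function. Hence v is the weak derivative of u.


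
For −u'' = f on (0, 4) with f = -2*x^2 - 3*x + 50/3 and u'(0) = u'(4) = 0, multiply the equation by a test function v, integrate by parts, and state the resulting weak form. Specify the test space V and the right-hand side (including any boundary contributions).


V = H^1(0, 4) (no boundary constraint on v; u is determined up to an additive constant); weak form: ∫_0^4 u'v' dx = ∫_0^4 (-2*x^2 - 3*x + 50/3) v dx for all v ∈ V.

Multiply both sides by a test function v and integrate from 0 to 4:
  ∫_0^4 −u''(x) v(x) dx = ∫_0^4 f(x) v(x) dx.
Integrate the LHS by parts once:
  ∫_0^4 −u'' v dx = −[u'(x) v(x)]_0^4 + ∫_0^4 u'(x) v'(x) dx.
Thus ∫_0^4 u'(x) v'(x) dx = ∫_0^4 f(x) v(x) dx + [u'(x) v(x)]_0^4.
Choose V so that boundary terms are either known or forced to vanish.
u has homogeneous Neumann: u'(0) = u'(4) = 0. So [u' v]_0^4 = 0·v(4) − 0·v(0) = 0 for any v; take V = H^1(0, 4).
Weak formulation: find u (satisfying any essential BC) such that ∫_0^4 u'(x) v'(x) dx = ∫_0^4 f v dx for all v ∈ V (homogeneous Neumann, so boundary terms vanish).
Substituting f(x) = -2*x^2 - 3*x + 50/3, the right-hand side is ∫_0^4 (-2*x^2 - 3*x + 50/3) v dx.
Compatibility check (pure Neumann): taking v ≡ 1 ∈ V gives 0 = ∫_0^4 f dx + (0) − (0), i.e. ∫_0^4 f dx must equal u'(0) − u'(4) = 0. Indeed ∫_0^4 (-2*x^2 - 3*x + 50/3) dx = 0, so the data are compatible. The solution is then unique only up to an additive constant (fix it e.g. by requiring ∫_0^4 u dx = 0).


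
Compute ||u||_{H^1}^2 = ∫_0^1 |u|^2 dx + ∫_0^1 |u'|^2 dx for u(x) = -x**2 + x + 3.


||u||_{H^1}^2 = 311/30

The H^1 norm (squared) on an interval (0, L) is
  ||u||_{H^1}^2 = ∫_0^L u(x)^2 dx + ∫_0^L u'(x)^2 dx.
Compute u'(x) = 1 - 2*x.
Then u(x)^2 = x**4 - 2*x**3 - 5*x**2 + 6*x + 9 and u'(x)^2 = 4*x**2 - 4*x + 1.
Integrate each monomial from 0 to 1 using ∫_0^1 c·x^n dx = c·1^(n+1)/(n+1):
  ∫_0^1 u(x)^2 dx = ∫_0^1 (x^4 - 2*x^3 - 5*x^2 + 6*x + 9) dx. Term by term:
    ∫_0^1 x^4 dx = 1/5;  ∫_0^1 -2*x^3 dx = -1/2;  ∫_0^1 -5*x^2 dx = -5/3;
    ∫_0^1 6*x dx = 3;  ∫_0^1 9 dx = 9.
  Sum: 1/5 − 1/2 − 5/3 + 3 + 9 = 301/30.
  ∫_0^1 u'(x)^2 dx = ∫_0^1 (4*x^2 - 4*x + 1) dx. Term by term:
    ∫_0^1 4*x^2 dx = 4/3;  ∫_0^1 -4*x dx = -2;  ∫_0^1 1 dx = 1.
  Sum: 4/3 − 2 + 1 = 1/3.
Adding: ||u||_{H^1}^2 = 301/30 + 1/3 = 311/30.


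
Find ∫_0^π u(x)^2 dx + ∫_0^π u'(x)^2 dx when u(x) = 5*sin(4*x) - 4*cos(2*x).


||u||_{H^1(0,π)}^2 = 505*π/2

u'(x) = 8*sin(2*x) + 20*cos(4*x).
Expand u² and (u')² and integrate term by term on (0, π), using: for integers n ≥ 1, ∫_0^π sin²(nx) dx = ∫_0^π cos²(nx) dx = π/2; for n ≠ n', ∫_0^π sin(nx)sin(n'x) dx = ∫_0^π cos(nx)cos(n'x) dx = 0; and by product-to-sum, ∫_0^π sin(nx)cos(n'x) dx = ½∫_0^π [sin((n+n')x) + sin((n−n')x)] dx, which is 0 when n+n' is even and 2n/(n²−n'²) when n+n' is odd (it need not vanish on (0, π)).
  u² squared terms: (-4)²·∫cos(2x)² dx = 16·π/2 = 8*π;  (5)²·∫sin(4x)² dx = 25·π/2 = 25*π/2.
  u² cross terms: 2·(-4)·(5)·∫cos(2x)·sin(4x) dx = -40·(0) = 0.
  So ∫_0^π u² dx = 8*π + 25*π/2 + 0 = 41*π/2.
  (u')² squared terms: (8)²·∫sin(2x)² dx = 64·π/2 = 32*π;  (20)²·∫cos(4x)² dx = 400·π/2 = 200*π.
  (u')² cross terms: 2·(8)·(20)·∫sin(2x)·cos(4x) dx = 320·(0) = 0.
  So ∫_0^π (u')² dx = 32*π + 200*π + 0 = 232*π.
||u||_{H^1}^2 = (41*π/2) + (232*π) = 505*π/2.


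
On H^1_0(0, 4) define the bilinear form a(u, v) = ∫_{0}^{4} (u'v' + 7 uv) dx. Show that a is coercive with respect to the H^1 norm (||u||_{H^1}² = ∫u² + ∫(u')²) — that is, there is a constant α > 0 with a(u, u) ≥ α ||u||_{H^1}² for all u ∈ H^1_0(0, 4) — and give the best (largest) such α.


α = 1

Coercivity of a(·,·) on H^1_0(0, 4) means a(u, u) ≥ α ||u||_{H^1}² for every u ∈ H^1_0.
The interval has length L = 4, and Poincaré/coercivity depend only on L. Here a(u, u) = ∫(u')² + (7)·∫u².
Here c = 7 ≥ 1, so a(u,u) = ∫(u')² + c∫u² ≥ ∫(u')² + ∫u² = ||u||_{H^1}², i.e. α = 1 works. No larger α is possible: a(u,u) ≥ α||u||_{H^1}² means (1−α)∫(u')² ≥ (α−c)∫u², and for the modes u_n = sin(nπ(x−x₀)/L) (x₀ the left endpoint) one has ∫u_n²/∫(u_n')² = (L/(nπ))² → 0, so a(u_n,u_n)/||u_n||_{H^1}² → 1. Hence the optimal constant is α = 1.
Therefore α = 1.


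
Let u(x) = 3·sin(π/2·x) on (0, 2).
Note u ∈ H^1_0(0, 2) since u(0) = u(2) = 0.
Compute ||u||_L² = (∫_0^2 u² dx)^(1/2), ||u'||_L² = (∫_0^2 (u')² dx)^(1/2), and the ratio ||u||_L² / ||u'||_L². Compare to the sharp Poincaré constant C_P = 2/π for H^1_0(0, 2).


||u||_L² / ||u'||_L² = 2/π = C_P.

u(x) = 3·sin(π/2·x), so u'(x) = 3*π*cos(π*x/2)/2.
Writing u(x) = A·sin(kπx/L) with A = 3 and k = 1, use ∫_0^L sin²(kπx/L) dx = L/2 and ∫_0^L cos²(kπx/L) dx = L/2.
u² = 9·sin²(π/2·x) and (u')² = 9*π^2/4·cos²(π/2·x), and each of sin², cos² integrates to L/2 = 1 over (0, 2).
∫_0^2 u² dx = 9, so ||u||_L² = 3.
∫_0^2 (u')² dx = 9*π^2/4, so ||u'||_L² = 3*π/2.
Ratio ||u||_L² / ||u'||_L² = 2/π.
Sharp Poincaré constant on H^1_0(0, 2) is C_P = L/π = 2/π, achieved by sin(π/2·x).
This is the k = 1 eigenfunction (up to amplitude), so the ratio equals the sharp Poincaré constant exactly.


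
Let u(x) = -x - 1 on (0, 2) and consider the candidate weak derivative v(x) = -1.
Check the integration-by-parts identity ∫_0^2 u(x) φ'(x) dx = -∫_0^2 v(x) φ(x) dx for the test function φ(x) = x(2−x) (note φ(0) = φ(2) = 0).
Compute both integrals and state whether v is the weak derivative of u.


LHS = 4/3, RHS = 4/3. Yes, v = u' weakly.

u(x) = -x - 1, classical derivative u'(x) = -1.
φ(x) = x(2−x), so φ'(x) = 2 - 2*x.
Note φ(0) = φ(2) = 0, so the boundary term u·φ vanishes.
LHS = ∫_0^2 u(x) φ'(x) dx = ∫_0^2 (2*x^2 - 2) dx. Term by term:
  ∫_0^2 2*x^2 dx = 16/3;  ∫_0^2 -2 dx = -4.
Sum: 16/3 − 4 = 4/3.
So LHS = 4/3.
∫_0^2 v(x) φ(x) dx = ∫_0^2 (x^2 - 2*x) dx. Term by term:
  ∫_0^2 x^2 dx = 8/3;  ∫_0^2 -2*x dx = -4.
Sum: 8/3 − 4 = -4/3.
So RHS = -∫_0^2 v(x) φ(x) dx = 4/3.
LHS = RHS, so the identity holds for this test φ.
Moreover u is smooth here and v(x) = u'(x) = -1 pointwise, so the identity holds for every test function. Hence v is the weak derivative of u.


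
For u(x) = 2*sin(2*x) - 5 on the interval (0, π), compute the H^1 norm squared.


||u||_{H^1(0,π)}^2 = 35*π

u'(x) = 4*cos(2*x).
Expand u² and (u')² and integrate term by term on (0, π), using: for integers n ≥ 1, ∫_0^π sin²(nx) dx = ∫_0^π cos²(nx) dx = π/2; for n ≠ n', ∫_0^π sin(nx)sin(n'x) dx = ∫_0^π cos(nx)cos(n'x) dx = 0; and by product-to-sum, ∫_0^π sin(nx)cos(n'x) dx = ½∫_0^π [sin((n+n')x) + sin((n−n')x)] dx, which is 0 when n+n' is even and 2n/(n²−n'²) when n+n' is odd (it need not vanish on (0, π)). For the constant mode: ∫_0^π 1 dx = π, ∫_0^π cos(nx) dx = 0, ∫_0^π sin(nx) dx = (1−(−1)^n)/n.
  u² squared terms: (-5)²·∫1 dx = 25·π = 25*π;  (2)²·∫sin(2x)² dx = 4·π/2 = 2*π.
  u² cross terms: 2·(-5)·(2)·∫1·sin(2x) dx = -20·(0) = 0.
  So ∫_0^π u² dx = 25*π + 2*π + 0 = 27*π.
  (u')² squared terms: (4)²·∫cos(2x)² dx = 16·π/2 = 8*π.
  So ∫_0^π (u')² dx = 8*π.
||u||_{H^1}^2 = (27*π) + (8*π) = 35*π.


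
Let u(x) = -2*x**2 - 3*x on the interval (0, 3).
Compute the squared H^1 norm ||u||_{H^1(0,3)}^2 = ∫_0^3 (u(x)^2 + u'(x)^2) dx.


||u||_{H^1}^2 = 3987/5

The H^1 norm (squared) on an interval (0, L) is
  ||u||_{H^1}^2 = ∫_0^L u(x)^2 dx + ∫_0^L u'(x)^2 dx.
Compute u'(x) = -4*x - 3.
Then u(x)^2 = 4*x**4 + 12*x**3 + 9*x**2 and u'(x)^2 = 16*x**2 + 24*x + 9.
Integrate each monomial from 0 to 3 using ∫_0^3 c·x^n dx = c·3^(n+1)/(n+1):
  ∫_0^3 u(x)^2 dx = ∫_0^3 (4*x^4 + 12*x^3 + 9*x^2) dx. Term by term:
    ∫_0^3 4*x^4 dx = 972/5;  ∫_0^3 12*x^3 dx = 243;  ∫_0^3 9*x^2 dx = 81.
  Sum: 972/5 + 243 + 81 = 2592/5.
  ∫_0^3 u'(x)^2 dx = ∫_0^3 (16*x^2 + 24*x + 9) dx. Term by term:
    ∫_0^3 16*x^2 dx = 144;  ∫_0^3 24*x dx = 108;  ∫_0^3 9 dx = 27.
  Sum: 144 + 108 + 27 = 279.
Adding: ||u||_{H^1}^2 = 2592/5 + 279 = 3987/5.


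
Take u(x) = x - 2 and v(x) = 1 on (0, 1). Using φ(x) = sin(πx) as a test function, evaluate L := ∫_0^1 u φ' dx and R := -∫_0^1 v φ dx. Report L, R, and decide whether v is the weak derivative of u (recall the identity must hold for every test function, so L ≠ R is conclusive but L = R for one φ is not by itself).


LHS = -2/π, RHS = -2/π. Yes, v = u' weakly.

u(x) = x - 2, classical derivative u'(x) = 1.
φ(x) = sin(πx), so φ'(x) = π*cos(π*x).
Note φ(0) = φ(1) = 0, so the boundary term u·φ vanishes.
LHS = ∫_0^1 u(x) φ'(x) dx = ∫_0^1 (π*x*cos(π*x) - 2*π*cos(π*x)) dx. Term by term:
  ∫_0^1 -2*π*cos(π*x) dx = 0;  ∫_0^1 π*x*cos(π*x) dx = -2/π.
Sum: 0 − 2/π = -2/π.
So LHS = -2/π.
∫_0^1 v(x) φ(x) dx = ∫_0^1 (sin(π*x)) dx. Term by term:
  ∫_0^1 sin(π*x) dx = 2/π.
So RHS = -∫_0^1 v(x) φ(x) dx = -2/π.
LHS = RHS, so the identity holds for this test φ.
Moreover u is smooth here and v(x) = u'(x) = 1 pointwise, so the identity holds for every test function. Hence v is the weak derivative of u.


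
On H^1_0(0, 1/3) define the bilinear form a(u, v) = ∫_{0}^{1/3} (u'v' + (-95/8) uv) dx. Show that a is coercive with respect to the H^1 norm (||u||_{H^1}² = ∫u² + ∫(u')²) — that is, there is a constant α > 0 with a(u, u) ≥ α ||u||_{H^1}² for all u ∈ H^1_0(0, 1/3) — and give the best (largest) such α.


α = (-95 + 72*π^2)/(8*(1 + 9*π^2))

Coercivity of a(·,·) on H^1_0(0, 1/3) means a(u, u) ≥ α ||u||_{H^1}² for every u ∈ H^1_0.
The interval has length L = 1/3, and Poincaré/coercivity depend only on L. Here a(u, u) = ∫(u')² + (-95/8)·∫u².
Here c = -95/8 < 0 with |c| < (π/L)² = 9*π^2, so coercivity still holds. The condition a(u,u) ≥ α||u||_{H^1}² reads (1−α)∫(u')² ≥ (α−c)∫u². Any admissible α is ≤ 1 (rapidly oscillating u have ∫u²/∫(u')² → 0), and α = 1 would force 0 ≥ (1−c)∫u², impossible since c < 1; so 1−α > 0. By the sharp Poincaré inequality on H^1_0 of an interval of length L, ∫(u')² ≥ (π/L)²∫u² with equality for the first sine mode sin(π(x−x₀)/L) (x₀ the left endpoint), so the inequality holds for all u iff (1−α)(π/L)² ≥ α − c, i.e. α ≤ ((π/L)² + c)/((π/L)² + 1) = (1 + c(L/π)²)/(1 + (L/π)²). (Direct route, valid since c ≤ 0: Poincaré gives c∫u² ≥ c(L/π)²∫(u')², so a(u,u) ≥ (1 + c(L/π)²)∫(u')², while ||u||_{H^1}² ≤ (1 + (L/π)²)∫(u')²; dividing yields the same α.) With (π/L)² = 9*π^2 and c = -95/8, the largest admissible constant is α = ((π/L)² + c)/((π/L)² + 1).
Simplifying, α = (-95 + 72*π^2)/(8*(1 + 9*π^2)).


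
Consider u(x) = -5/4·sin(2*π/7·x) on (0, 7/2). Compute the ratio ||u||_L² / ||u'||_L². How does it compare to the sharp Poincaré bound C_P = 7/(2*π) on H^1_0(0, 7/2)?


||u||_L² / ||u'||_L² = 7/(2*π) = C_P.

u(x) = -5/4·sin(2*π/7·x), so u'(x) = -5*π*cos(2*π*x/7)/14.
Writing u(x) = A·sin(kπx/L) with A = -5/4 and k = 1, use ∫_0^L sin²(kπx/L) dx = L/2 and ∫_0^L cos²(kπx/L) dx = L/2.
u² = 25/16·sin²(2*π/7·x) and (u')² = 25*π^2/196·cos²(2*π/7·x), and each of sin², cos² integrates to L/2 = 7/4 over (0, 7/2).
∫_0^7/2 u² dx = 175/64, so ||u||_L² = 5*sqrt(7)/8.
∫_0^7/2 (u')² dx = 25*π^2/112, so ||u'||_L² = 5*sqrt(7)*π/28.
Ratio ||u||_L² / ||u'||_L² = 7/(2*π).
Sharp Poincaré constant on H^1_0(0, 7/2) is C_P = L/π = 7/(2*π), achieved by sin(2*π/7·x).
This is the k = 1 eigenfunction (up to amplitude), so the ratio equals the sharp Poincaré constant exactly.


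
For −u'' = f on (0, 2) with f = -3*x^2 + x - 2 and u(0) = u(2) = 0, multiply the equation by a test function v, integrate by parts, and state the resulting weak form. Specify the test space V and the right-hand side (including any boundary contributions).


V = H^1_0(0, 2) (so v(0) = v(2) = 0); weak form: ∫_0^2 u'v' dx = ∫_0^2 (-3*x^2 + x - 2) v dx for all v ∈ V.

Multiply both sides by a test function v and integrate from 0 to 2:
  ∫_0^2 −u''(x) v(x) dx = ∫_0^2 f(x) v(x) dx.
Integrate the LHS by parts once:
  ∫_0^2 −u'' v dx = −[u'(x) v(x)]_0^2 + ∫_0^2 u'(x) v'(x) dx.
Thus ∫_0^2 u'(x) v'(x) dx = ∫_0^2 f(x) v(x) dx + [u'(x) v(x)]_0^2.
Choose V so that boundary terms are either known or forced to vanish.
u is Dirichlet: u(0) = u(2) = 0. Let V = H^1_0(0, 2); then v(0) = v(2) = 0, and [u' v]_0^2 = 0.
Weak formulation: find u (satisfying any essential BC) such that ∫_0^2 u'(x) v'(x) dx = ∫_0^2 f v dx for all v ∈ V.
Substituting f(x) = -3*x^2 + x - 2, the right-hand side is ∫_0^2 (-3*x^2 + x - 2) v dx.


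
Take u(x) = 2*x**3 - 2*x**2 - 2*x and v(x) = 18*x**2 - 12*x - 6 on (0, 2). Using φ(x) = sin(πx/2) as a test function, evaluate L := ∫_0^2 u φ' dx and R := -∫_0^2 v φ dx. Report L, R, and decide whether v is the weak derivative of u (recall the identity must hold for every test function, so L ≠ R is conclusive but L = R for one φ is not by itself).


LHS = -24/π + 192/π^3, RHS = -72/π + 576/π^3. No, v is not the weak derivative of u.

u(x) = 2*x**3 - 2*x**2 - 2*x, classical derivative u'(x) = 6*x**2 - 4*x - 2.
φ(x) = sin(πx/2), so φ'(x) = π*cos(π*x/2)/2.
Note φ(0) = φ(2) = 0, so the boundary term u·φ vanishes.
LHS = ∫_0^2 u(x) φ'(x) dx = ∫_0^2 (π*x^3*cos(π*x/2) - π*x^2*cos(π*x/2) - π*x*cos(π*x/2)) dx. Term by term:
  ∫_0^2 π*x^3*cos(π*x/2) dx = -48/π + 192/π^3;  ∫_0^2 -π*x*cos(π*x/2) dx = 8/π;  ∫_0^2 -π*x^2*cos(π*x/2) dx = 16/π.
Sum: -48/π + 192/π^3 + 8/π + 16/π = -24/π + 192/π^3.
So LHS = -24/π + 192/π^3.
∫_0^2 v(x) φ(x) dx = ∫_0^2 (18*x^2*sin(π*x/2) - 12*x*sin(π*x/2) - 6*sin(π*x/2)) dx. Term by term:
  ∫_0^2 -6*sin(π*x/2) dx = -24/π;  ∫_0^2 -12*x*sin(π*x/2) dx = -48/π;  ∫_0^2 18*x^2*sin(π*x/2) dx = -576/π^3 + 144/π.
Sum: -24/π − 48/π + -576/π^3 + 144/π = -576/π^3 + 72/π.
So RHS = -∫_0^2 v(x) φ(x) dx = -72/π + 576/π^3.
LHS − RHS = -384/π^3 + 48/π ≠ 0, so the identity fails.
(For a valid weak derivative the identity must hold for EVERY test function, in particular this one. The failure shows v is NOT the weak derivative of u.)
Correct weak derivative would be u'(x) = 6*x**2 - 4*x - 2.


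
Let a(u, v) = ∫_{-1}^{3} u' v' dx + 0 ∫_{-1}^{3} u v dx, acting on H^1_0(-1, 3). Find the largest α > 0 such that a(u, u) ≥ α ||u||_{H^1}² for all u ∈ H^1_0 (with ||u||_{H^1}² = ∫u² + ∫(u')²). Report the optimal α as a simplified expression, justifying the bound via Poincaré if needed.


α = π^2/(π^2 + 16)

Coercivity of a(·,·) on H^1_0(-1, 3) means a(u, u) ≥ α ||u||_{H^1}² for every u ∈ H^1_0.
The interval has length L = 4, and Poincaré/coercivity depend only on L. Here a(u, u) = ∫(u')² + (0)·∫u².
Here c = 0, so a(u,u) = ∫(u')² alone. The condition a(u,u) ≥ α||u||_{H^1}² reads (1−α)∫(u')² ≥ (α−c)∫u². Any admissible α is ≤ 1 (rapidly oscillating u have ∫u²/∫(u')² → 0), and α = 1 would force 0 ≥ (1−c)∫u², impossible since c < 1; so 1−α > 0. By the sharp Poincaré inequality on H^1_0 of an interval of length L, ∫(u')² ≥ (π/L)²∫u² with equality for the first sine mode sin(π(x−x₀)/L) (x₀ the left endpoint), so the inequality holds for all u iff (1−α)(π/L)² ≥ α − c, i.e. α ≤ ((π/L)² + c)/((π/L)² + 1) = (1 + c(L/π)²)/(1 + (L/π)²). (Direct route, valid since c ≤ 0: Poincaré gives c∫u² ≥ c(L/π)²∫(u')², so a(u,u) ≥ (1 + c(L/π)²)∫(u')², while ||u||_{H^1}² ≤ (1 + (L/π)²)∫(u')²; dividing yields the same α.) With (π/L)² = π^2/16 and c = 0, the largest admissible constant is α = ((π/L)² + c)/((π/L)² + 1).
Simplifying, α = π^2/(π^2 + 16).


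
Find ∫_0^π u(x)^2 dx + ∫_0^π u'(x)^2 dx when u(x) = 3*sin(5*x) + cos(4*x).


||u||_{H^1(0,π)}^2 = 340/3 + 251*π/2

u'(x) = -4*sin(4*x) + 15*cos(5*x).
Expand u² and (u')² and integrate term by term on (0, π), using: for integers n ≥ 1, ∫_0^π sin²(nx) dx = ∫_0^π cos²(nx) dx = π/2; for n ≠ n', ∫_0^π sin(nx)sin(n'x) dx = ∫_0^π cos(nx)cos(n'x) dx = 0; and by product-to-sum, ∫_0^π sin(nx)cos(n'x) dx = ½∫_0^π [sin((n+n')x) + sin((n−n')x)] dx, which is 0 when n+n' is even and 2n/(n²−n'²) when n+n' is odd (it need not vanish on (0, π)).
  u² squared terms: (3)²·∫sin(5x)² dx = 9·π/2 = 9*π/2;  (1)²·∫cos(4x)² dx = 1·π/2 = π/2.
  u² cross terms: 2·(3)·(1)·∫sin(5x)·cos(4x) dx = 6·(10/9) = 20/3.
  So ∫_0^π u² dx = 9*π/2 + π/2 + 20/3 = 20/3 + 5*π.
  (u')² squared terms: (-4)²·∫sin(4x)² dx = 16·π/2 = 8*π;  (15)²·∫cos(5x)² dx = 225·π/2 = 225*π/2.
  (u')² cross terms: 2·(-4)·(15)·∫sin(4x)·cos(5x) dx = -120·(-8/9) = 320/3.
  So ∫_0^π (u')² dx = 8*π + 225*π/2 + 320/3 = 320/3 + 241*π/2.
||u||_{H^1}^2 = (20/3 + 5*π) + (320/3 + 241*π/2) = 340/3 + 251*π/2.


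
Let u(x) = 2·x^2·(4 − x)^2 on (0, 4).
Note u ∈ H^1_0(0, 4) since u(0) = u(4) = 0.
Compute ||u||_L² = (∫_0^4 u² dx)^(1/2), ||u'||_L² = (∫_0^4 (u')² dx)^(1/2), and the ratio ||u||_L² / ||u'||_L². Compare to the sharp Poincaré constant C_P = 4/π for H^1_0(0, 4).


||u||_L² / ||u'||_L² = 2*sqrt(3)/3 < C_P = 4/π.

u(x) = 2·x^2·(4 − x)^2, so u'(x) = 8*x*(x - 4)*(x - 2).
u(x) = 2·x^2·(4 − x)^2 vanishes at x = 0 and x = 4, so u ∈ H^1_0(0, 4). Differentiate via the product rule and integrate the resulting polynomials term by term.
  ∫_0^4 u² dx = ∫_0^4 (4*x^8 - 64*x^7 + 384*x^6 - 1024*x^5 + 1024*x^4) dx. Term by term:
    ∫_0^4 4*x^8 dx = 1048576/9;  ∫_0^4 -64*x^7 dx = -524288;  ∫_0^4 384*x^6 dx = 6291456/7;
    ∫_0^4 -1024*x^5 dx = -2097152/3;  ∫_0^4 1024*x^4 dx = 1048576/5.
  Sum: 1048576/9 − 524288 + 6291456/7 − 2097152/3 + 1048576/5 = 524288/315.
  ∫_0^4 (u')² dx = ∫_0^4 (64*x^6 - 768*x^5 + 3328*x^4 - 6144*x^3 + 4096*x^2) dx. Term by term:
    ∫_0^4 64*x^6 dx = 1048576/7;  ∫_0^4 -768*x^5 dx = -524288;  ∫_0^4 3328*x^4 dx = 3407872/5;
    ∫_0^4 -6144*x^3 dx = -393216;  ∫_0^4 4096*x^2 dx = 262144/3.
  Sum: 1048576/7 − 524288 + 3407872/5 − 393216 + 262144/3 = 131072/105.
∫_0^4 u² dx = 524288/315, so ||u||_L² = 512*sqrt(70)/105.
∫_0^4 (u')² dx = 131072/105, so ||u'||_L² = 256*sqrt(210)/105.
Ratio ||u||_L² / ||u'||_L² = 2*sqrt(3)/3.
Sharp Poincaré constant on H^1_0(0, 4) is C_P = L/π = 4/π, achieved by sin(π/4·x).
A polynomial bump cannot attain the sharp Poincaré constant (only the first sine eigenfunction does), so the ratio is strictly less than C_P, consistent with ||u||_L² ≤ C_P ||u'||_L².


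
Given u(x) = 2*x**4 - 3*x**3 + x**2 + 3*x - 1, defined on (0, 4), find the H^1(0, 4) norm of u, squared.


||u||_{H^1}^2 = 5569592/45

The H^1 norm (squared) on an interval (0, L) is
  ||u||_{H^1}^2 = ∫_0^L u(x)^2 dx + ∫_0^L u'(x)^2 dx.
Compute u'(x) = 8*x**3 - 9*x**2 + 2*x + 3.
Then u(x)^2 = 4*x**8 - 12*x**7 + 13*x**6 + 6*x**5 - 21*x**4 + 12*x**3 + 7*x**2 - 6*x + 1 and u'(x)^2 = 64*x**6 - 144*x**5 + 113*x**4 + 12*x**3 - 50*x**2 + 12*x + 9.
Integrate each monomial from 0 to 4 using ∫_0^4 c·x^n dx = c·4^(n+1)/(n+1):
  ∫_0^4 u(x)^2 dx = ∫_0^4 (4*x^8 - 12*x^7 + 13*x^6 + 6*x^5 - 21*x^4 + 12*x^3 + 7*x^2 - 6*x + 1) dx. Term by term:
    ∫_0^4 4*x^8 dx = 1048576/9;  ∫_0^4 -12*x^7 dx = -98304;  ∫_0^4 13*x^6 dx = 212992/7;
    ∫_0^4 6*x^5 dx = 4096;  ∫_0^4 -21*x^4 dx = -21504/5;  ∫_0^4 12*x^3 dx = 768;
    ∫_0^4 7*x^2 dx = 448/3;  ∫_0^4 -6*x dx = -48;  ∫_0^4 1 dx = 4.
  Sum: 1048576/9 − 98304 + 212992/7 + 4096 − 21504/5 + 768 + 448/3 − 48 + 4 = 15529628/315.
  ∫_0^4 u'(x)^2 dx = ∫_0^4 (64*x^6 - 144*x^5 + 113*x^4 + 12*x^3 - 50*x^2 + 12*x + 9) dx. Term by term:
    ∫_0^4 64*x^6 dx = 1048576/7;  ∫_0^4 -144*x^5 dx = -98304;  ∫_0^4 113*x^4 dx = 115712/5;
    ∫_0^4 12*x^3 dx = 768;  ∫_0^4 -50*x^2 dx = -3200/3;  ∫_0^4 12*x dx = 96;
    ∫_0^4 9 dx = 36.
  Sum: 1048576/7 − 98304 + 115712/5 + 768 − 3200/3 + 96 + 36 = 7819172/105.
Adding: ||u||_{H^1}^2 = 15529628/315 + 7819172/105 = 5569592/45.


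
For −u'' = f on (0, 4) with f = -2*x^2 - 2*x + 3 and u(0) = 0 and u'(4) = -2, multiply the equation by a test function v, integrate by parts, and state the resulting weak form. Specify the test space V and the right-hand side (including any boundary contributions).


V = {v ∈ H^1(0, 4) : v(0) = 0} (test functions vanish at x = 0 where u is specified); weak form: ∫_0^4 u'v' dx = ∫_0^4 (-2*x^2 - 2*x + 3) v dx − 2·v(4) for all v ∈ V.

Multiply both sides by a test function v and integrate from 0 to 4:
  ∫_0^4 −u''(x) v(x) dx = ∫_0^4 f(x) v(x) dx.
Integrate the LHS by parts once:
  ∫_0^4 −u'' v dx = −[u'(x) v(x)]_0^4 + ∫_0^4 u'(x) v'(x) dx.
Thus ∫_0^4 u'(x) v'(x) dx = ∫_0^4 f(x) v(x) dx + [u'(x) v(x)]_0^4.
Choose V so that boundary terms are either known or forced to vanish.
Mixed BC: u(0) = 0 (Dirichlet) and u'(4) = -2 (Neumann). Define V = {v ∈ H^1(0, 4) : v(0) = 0}. Then [u' v]_0^4 = u'(4)·v(4) − u'(0)·0 = − 2·v(4).
Weak formulation: find u (satisfying any essential BC) such that ∫_0^4 u'(x) v'(x) dx = ∫_0^4 f v dx − 2·v(4) for all v ∈ V (Dirichlet at 0 absorbed into V; Neumann datum at x = 4 contributes the boundary term).
Substituting f(x) = -2*x^2 - 2*x + 3, the right-hand side is ∫_0^4 (-2*x^2 - 2*x + 3) v dx − 2·v(4).


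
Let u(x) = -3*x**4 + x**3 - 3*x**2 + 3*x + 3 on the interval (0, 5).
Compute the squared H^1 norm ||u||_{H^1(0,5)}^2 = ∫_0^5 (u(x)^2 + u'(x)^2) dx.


||u||_{H^1}^2 = 92570595/28

The H^1 norm (squared) on an interval (0, L) is
  ||u||_{H^1}^2 = ∫_0^L u(x)^2 dx + ∫_0^L u'(x)^2 dx.
Compute u'(x) = -12*x**3 + 3*x**2 - 6*x + 3.
Then u(x)^2 = 9*x**8 - 6*x**7 + 19*x**6 - 24*x**5 - 3*x**4 - 12*x**3 - 9*x**2 + 18*x + 9 and u'(x)^2 = 144*x**6 - 72*x**5 + 153*x**4 - 108*x**3 + 54*x**2 - 36*x + 9.
Integrate each monomial from 0 to 5 using ∫_0^5 c·x^n dx = c·5^(n+1)/(n+1):
  ∫_0^5 u(x)^2 dx = ∫_0^5 (9*x^8 - 6*x^7 + 19*x^6 - 24*x^5 - 3*x^4 - 12*x^3 - 9*x^2 + 18*x + 9) dx. Term by term:
    ∫_0^5 9*x^8 dx = 1953125;  ∫_0^5 -6*x^7 dx = -1171875/4;  ∫_0^5 19*x^6 dx = 1484375/7;
    ∫_0^5 -24*x^5 dx = -62500;  ∫_0^5 -3*x^4 dx = -1875;  ∫_0^5 -12*x^3 dx = -1875;
    ∫_0^5 -9*x^2 dx = -375;  ∫_0^5 18*x dx = 225;  ∫_0^5 9 dx = 45.
  Sum: 1953125 − 1171875/4 + 1484375/7 − 62500 − 1875 − 1875 − 375 + 225 + 45 = 50563935/28.
  ∫_0^5 u'(x)^2 dx = ∫_0^5 (144*x^6 - 72*x^5 + 153*x^4 - 108*x^3 + 54*x^2 - 36*x + 9) dx. Term by term:
    ∫_0^5 144*x^6 dx = 11250000/7;  ∫_0^5 -72*x^5 dx = -187500;  ∫_0^5 153*x^4 dx = 95625;
    ∫_0^5 -108*x^3 dx = -16875;  ∫_0^5 54*x^2 dx = 2250;  ∫_0^5 -36*x dx = -450;
    ∫_0^5 9 dx = 45.
  Sum: 11250000/7 − 187500 + 95625 − 16875 + 2250 − 450 + 45 = 10501665/7.
Adding: ||u||_{H^1}^2 = 50563935/28 + 10501665/7 = 92570595/28.


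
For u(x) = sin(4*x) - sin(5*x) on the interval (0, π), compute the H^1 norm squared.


||u||_{H^1(0,π)}^2 = 43*π/2

u'(x) = 4*cos(4*x) - 5*cos(5*x).
Expand u² and (u')² and integrate term by term on (0, π), using: for integers n ≥ 1, ∫_0^π sin²(nx) dx = ∫_0^π cos²(nx) dx = π/2; for n ≠ n', ∫_0^π sin(nx)sin(n'x) dx = ∫_0^π cos(nx)cos(n'x) dx = 0; and by product-to-sum, ∫_0^π sin(nx)cos(n'x) dx = ½∫_0^π [sin((n+n')x) + sin((n−n')x)] dx, which is 0 when n+n' is even and 2n/(n²−n'²) when n+n' is odd (it need not vanish on (0, π)).
  u² squared terms: (-1)²·∫sin(5x)² dx = 1·π/2 = π/2;  (1)²·∫sin(4x)² dx = 1·π/2 = π/2.
  u² cross terms: 2·(-1)·(1)·∫sin(5x)·sin(4x) dx = -2·(0) = 0.
  So ∫_0^π u² dx = π/2 + π/2 + 0 = π.
  (u')² squared terms: (-5)²·∫cos(5x)² dx = 25·π/2 = 25*π/2;  (4)²·∫cos(4x)² dx = 16·π/2 = 8*π.
  (u')² cross terms: 2·(-5)·(4)·∫cos(5x)·cos(4x) dx = -40·(0) = 0.
  So ∫_0^π (u')² dx = 25*π/2 + 8*π + 0 = 41*π/2.
||u||_{H^1}^2 = (π) + (41*π/2) = 43*π/2.


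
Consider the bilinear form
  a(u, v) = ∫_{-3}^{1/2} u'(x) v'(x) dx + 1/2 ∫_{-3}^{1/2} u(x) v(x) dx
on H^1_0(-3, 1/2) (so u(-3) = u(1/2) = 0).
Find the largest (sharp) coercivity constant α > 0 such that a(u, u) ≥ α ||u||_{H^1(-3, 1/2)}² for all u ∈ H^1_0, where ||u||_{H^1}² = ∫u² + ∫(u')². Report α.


α = (49 + 8*π^2)/(2*(4*π^2 + 49))

Coercivity of a(·,·) on H^1_0(-3, 1/2) means a(u, u) ≥ α ||u||_{H^1}² for every u ∈ H^1_0.
The interval has length L = 7/2, and Poincaré/coercivity depend only on L. Here a(u, u) = ∫(u')² + (1/2)·∫u².
Here 0 < c = 1/2 < 1. The condition a(u,u) ≥ α||u||_{H^1}² reads (1−α)∫(u')² ≥ (α−c)∫u². Any admissible α is ≤ 1 (rapidly oscillating u have ∫u²/∫(u')² → 0), and α = 1 would force 0 ≥ (1−c)∫u², impossible since c < 1; so 1−α > 0. By the sharp Poincaré inequality on H^1_0 of an interval of length L, ∫(u')² ≥ (π/L)²∫u² with equality for the first sine mode sin(π(x−x₀)/L) (x₀ the left endpoint), so the inequality holds for all u iff (1−α)(π/L)² ≥ α − c, i.e. α ≤ ((π/L)² + c)/((π/L)² + 1) = (1 + c(L/π)²)/(1 + (L/π)²). With (π/L)² = 4*π^2/49 and c = 1/2, the largest admissible constant is α = ((π/L)² + c)/((π/L)² + 1).
Simplifying, α = (49 + 8*π^2)/(2*(4*π^2 + 49)).


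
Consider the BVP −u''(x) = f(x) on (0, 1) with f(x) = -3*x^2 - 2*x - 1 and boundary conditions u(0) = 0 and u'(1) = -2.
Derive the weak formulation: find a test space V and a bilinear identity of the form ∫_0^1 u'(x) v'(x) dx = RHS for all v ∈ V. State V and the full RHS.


V = {v ∈ H^1(0, 1) : v(0) = 0} (test functions vanish at x = 0 where u is specified); weak form: ∫_0^1 u'v' dx = ∫_0^1 (-3*x^2 - 2*x - 1) v dx − 2·v(1) for all v ∈ V.

Multiply both sides by a test function v and integrate from 0 to 1:
  ∫_0^1 −u''(x) v(x) dx = ∫_0^1 f(x) v(x) dx.
Integrate the LHS by parts once:
  ∫_0^1 −u'' v dx = −[u'(x) v(x)]_0^1 + ∫_0^1 u'(x) v'(x) dx.
Thus ∫_0^1 u'(x) v'(x) dx = ∫_0^1 f(x) v(x) dx + [u'(x) v(x)]_0^1.
Choose V so that boundary terms are either known or forced to vanish.
Mixed BC: u(0) = 0 (Dirichlet) and u'(1) = -2 (Neumann). Define V = {v ∈ H^1(0, 1) : v(0) = 0}. Then [u' v]_0^1 = u'(1)·v(1) − u'(0)·0 = − 2·v(1).
Weak formulation: find u (satisfying any essential BC) such that ∫_0^1 u'(x) v'(x) dx = ∫_0^1 f v dx − 2·v(1) for all v ∈ V (Dirichlet at 0 absorbed into V; Neumann datum at x = 1 contributes the boundary term).
Substituting f(x) = -3*x^2 - 2*x - 1, the right-hand side is ∫_0^1 (-3*x^2 - 2*x - 1) v dx − 2·v(1).


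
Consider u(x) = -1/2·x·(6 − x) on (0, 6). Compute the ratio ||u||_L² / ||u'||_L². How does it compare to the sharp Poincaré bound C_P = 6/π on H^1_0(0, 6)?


||u||_L² / ||u'||_L² = 3*sqrt(10)/5 < C_P = 6/π.

u(x) = -1/2·x·(6 − x), so u'(x) = x - 3.
u(x) = -1/2·x·(6 − x) vanishes at x = 0 and x = 6, so u ∈ H^1_0(0, 6). Differentiate via the product rule and integrate the resulting polynomials term by term.
  ∫_0^6 u² dx = ∫_0^6 (x^4/4 - 3*x^3 + 9*x^2) dx. Term by term:
    ∫_0^6 x^4/4 dx = 1944/5;  ∫_0^6 -3*x^3 dx = -972;  ∫_0^6 9*x^2 dx = 648.
  Sum: 1944/5 − 972 + 648 = 324/5.
  ∫_0^6 (u')² dx = ∫_0^6 (x^2 - 6*x + 9) dx. Term by term:
    ∫_0^6 x^2 dx = 72;  ∫_0^6 -6*x dx = -108;  ∫_0^6 9 dx = 54.
  Sum: 72 − 108 + 54 = 18.
∫_0^6 u² dx = 324/5, so ||u||_L² = 18*sqrt(5)/5.
∫_0^6 (u')² dx = 18, so ||u'||_L² = 3*sqrt(2).
Ratio ||u||_L² / ||u'||_L² = 3*sqrt(10)/5.
Sharp Poincaré constant on H^1_0(0, 6) is C_P = L/π = 6/π, achieved by sin(π/6·x).
A polynomial bump cannot attain the sharp Poincaré constant (only the first sine eigenfunction does), so the ratio is strictly less than C_P, consistent with ||u||_L² ≤ C_P ||u'||_L².


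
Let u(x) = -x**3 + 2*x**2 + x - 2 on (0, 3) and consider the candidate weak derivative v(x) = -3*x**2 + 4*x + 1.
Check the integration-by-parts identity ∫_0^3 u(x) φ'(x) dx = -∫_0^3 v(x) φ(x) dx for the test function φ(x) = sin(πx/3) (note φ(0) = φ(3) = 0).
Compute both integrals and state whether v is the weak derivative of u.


LHS = -324/π^3 + 39/π, RHS = -324/π^3 + 39/π. Yes, v = u' weakly.

u(x) = -x**3 + 2*x**2 + x - 2, classical derivative u'(x) = -3*x**2 + 4*x + 1.
φ(x) = sin(πx/3), so φ'(x) = π*cos(π*x/3)/3.
Note φ(0) = φ(3) = 0, so the boundary term u·φ vanishes.
LHS = ∫_0^3 u(x) φ'(x) dx = ∫_0^3 (-π*x^3*cos(π*x/3)/3 + 2*π*x^2*cos(π*x/3)/3 + π*x*cos(π*x/3)/3 - 2*π*cos(π*x/3)/3) dx. Term by term:
  ∫_0^3 -2*π*cos(π*x/3)/3 dx = 0;  ∫_0^3 -π*x^3*cos(π*x/3)/3 dx = -324/π^3 + 81/π;  ∫_0^3 π*x*cos(π*x/3)/3 dx = -6/π;
  ∫_0^3 2*π*x^2*cos(π*x/3)/3 dx = -36/π.
Sum: 0 + -324/π^3 + 81/π − 6/π − 36/π = -324/π^3 + 39/π.
So LHS = -324/π^3 + 39/π.
∫_0^3 v(x) φ(x) dx = ∫_0^3 (-3*x^2*sin(π*x/3) + 4*x*sin(π*x/3) + sin(π*x/3)) dx. Term by term:
  ∫_0^3 -3*x^2*sin(π*x/3) dx = -81/π + 324/π^3;  ∫_0^3 4*x*sin(π*x/3) dx = 36/π;  ∫_0^3 sin(π*x/3) dx = 6/π.
Sum: -81/π + 324/π^3 + 36/π + 6/π = -39/π + 324/π^3.
So RHS = -∫_0^3 v(x) φ(x) dx = -324/π^3 + 39/π.
LHS = RHS, so the identity holds for this test φ.
Moreover u is smooth here and v(x) = u'(x) = -3*x**2 + 4*x + 1 pointwise, so the identity holds for every test function. Hence v is the weak derivative of u.
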